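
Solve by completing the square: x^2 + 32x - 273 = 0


Start: x^2 + 32x - 273 = 0
Move constant: x^2 + 32x = 273
Half of 32 is 16, squared is 256
Add 256 to both sides: x^2 + 32x + 256 = 529
(x + 16)^2 = 529
x + 16 = ±23
x = -16 + 23 = 7 or x = -16 - 23 = -39

x = -39, x = 7


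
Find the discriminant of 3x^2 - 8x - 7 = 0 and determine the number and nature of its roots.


For ax^2 + bx + c = 0, discriminant D = b^2 - 4ac
Here a = 3, b = -8, c = -7
D = (-8)^2 - 4(3)(-7) = 64 + 84 = 148

D = 148 > 0 but not a perfect square
The equation has 2 distinct real irrational roots.

Discriminant = 148, 2 distinct real irrational roots


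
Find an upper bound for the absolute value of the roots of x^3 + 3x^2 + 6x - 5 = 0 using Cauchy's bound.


Cauchy's bound: all roots r satisfy |r| <= 1 + max(|a_i/a_n|) for i = 0,...,n-1
where a_n is the leading coefficient.

Coefficients: [1, 3, 6, -5]
Leading coefficient a_n = 1
Ratios |a_i/a_n|: 3, 6, 5
Maximum ratio: 6
Cauchy's bound: |r| <= 1 + 6 = 7

Upper bound = 7


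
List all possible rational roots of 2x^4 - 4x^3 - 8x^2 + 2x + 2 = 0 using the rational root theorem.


Rational root theorem: possible roots are ±p/q where:
  p divides the constant term (2): p ∈ {1, 2}
  q divides the leading coefficient (2): q ∈ {1, 2}

All possible rational roots: -2, -1, -1/2, 1/2, 1, 2

-2, -1, -1/2, 1/2, 1, 2


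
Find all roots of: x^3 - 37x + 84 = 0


Let p(x) = x^3 - 37x + 84. By the rational root theorem (leading coefficient 1), any rational root is an integer divisor of 84: try ±1, ±2, ... in turn.
Test x = 1: value = 48 ≠ 0.
Test x = -1: value = 120 ≠ 0.
Test x = 2: value = 18 ≠ 0.
Test x = -2: value = 150 ≠ 0.
Test x = 3: value = 0 ✓, so (x - 3) is a factor.
Synthetic division by (x - 3): bring down 1; 1(3) + 0 = 3; 3(3) - 37 = -28; (-28)(3) + 84 = 0 → quotient x^2 + 3x - 28, remainder 0.
Solve the quadratic x^2 + 3x - 28 = 0: discriminant = 3^2 - 4(1)(-28) = 9 + 112 = 121.
sqrt(121) = 11, so x = (-3 ± 11)/2: x = 4 or x = -7.
Collecting all roots found:

x = -7, x = 3, x = 4


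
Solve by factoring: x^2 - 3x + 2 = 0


We need two numbers that multiply to 2 and add to -3.
Those numbers are -2 and -1 (since (-2) * (-1) = 2 and (-2) + (-1) = -3).
So x^2 - 3x + 2 = (x - 2)(x - 1) = 0
Setting each factor to zero: x = 2 or x = 1

x = 1, x = 2


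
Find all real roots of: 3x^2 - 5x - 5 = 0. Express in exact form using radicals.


Using the quadratic formula: x = (-b ± sqrt(b^2 - 4ac)) / (2a)
Here a = 3, b = -5, c = -5
Discriminant = b^2 - 4ac = (-5)^2 - 4(3)(-5) = 25 + 60 = 85
Since discriminant = 85 > 0, there are two real roots.
x = (5 ± sqrt(85)) / 6
Numerically: x ≈ 2.3699 or x ≈ -0.7033

x = (5 + sqrt(85)) / 6 or x = (5 - sqrt(85)) / 6


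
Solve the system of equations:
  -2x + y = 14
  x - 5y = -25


Using Cramer's rule:
Determinant D = (-2)(-5) - (1)(1) = 10 - 1 = 9
Dx = (14)(-5) - (-25)(1) = -70 + 25 = -45
Dy = (-2)(-25) - (1)(14) = 50 - 14 = 36
x = Dx/D = -45/9 = -5
y = Dy/D = 36/9 = 4

x = -5, y = 4


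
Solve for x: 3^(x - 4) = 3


Express both sides with the same base.
3 = 3^1
Since the bases match, equate exponents: x - 4 = 1
So x = 1 - (-4) = 5

x = 5


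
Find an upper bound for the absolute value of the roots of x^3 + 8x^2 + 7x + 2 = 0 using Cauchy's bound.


Cauchy's bound: all roots r satisfy |r| <= 1 + max(|a_i/a_n|) for i = 0,...,n-1
where a_n is the leading coefficient.

Coefficients: [1, 8, 7, 2]
Leading coefficient a_n = 1
Ratios |a_i/a_n|: 8, 7, 2
Maximum ratio: 8
Cauchy's bound: |r| <= 1 + 8 = 9

Upper bound = 9


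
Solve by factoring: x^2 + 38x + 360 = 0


We need two numbers that multiply to 360 and add to 38.
Those numbers are 20 and 18 (since 20 * 18 = 360 and 20 + 18 = 38).
So x^2 + 38x + 360 = (x + 20)(x + 18) = 0
Setting each factor to zero: x = -20 or x = -18

x = -20, x = -18


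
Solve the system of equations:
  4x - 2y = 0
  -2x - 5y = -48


Using Cramer's rule:
Determinant D = (4)(-5) - (-2)(-2) = -20 - 4 = -24
Dx = (0)(-5) - (-48)(-2) = 0 - 96 = -96
Dy = (4)(-48) - (-2)(0) = -192 - 0 = -192
x = Dx/D = -96/-24 = 4
y = Dy/D = -192/-24 = 8

x = 4, y = 8


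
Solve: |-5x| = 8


An absolute value equation |expr| = 8 gives two cases:
Case 1: -5x = 8
  -5x = 8, so x = -8/5
Case 2: -5x = -8
  -5x = -8, so x = 8/5

x = -8/5, x = 8/5


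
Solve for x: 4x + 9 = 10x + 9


Starting with: 4x + 9 = 10x + 9
Move all x terms to left: (4 - 10)x = 9 - 9
Simplify: -6x = 0
Divide both sides by -6: x = 0

x = 0


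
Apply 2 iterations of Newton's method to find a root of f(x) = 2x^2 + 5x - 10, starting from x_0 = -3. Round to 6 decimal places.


Newton's method: x_(n+1) = x_n - f(x_n)/f'(x_n)
f(x) = 2x^2 + 5x - 10
f'(x) = 4x + 5

Iteration 1:
  f(-3.000000) = -7.000000
  f'(-3.000000) = -7.000000
  x_1 = -3.000000 - (-7.000000)/(-7.000000) = -4.000000

Iteration 2:
  f(-4.000000) = 2.000000
  f'(-4.000000) = -11.000000
  x_2 = -4.000000 - (2.000000)/(-11.000000) = -3.818182

x_2 = -3.818182


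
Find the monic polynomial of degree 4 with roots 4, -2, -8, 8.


A monic polynomial with roots 4, -2, -8, 8 is:
p(x) = (x - 4)(x + 2)(x + 8)(x - 8)
After multiplying by (x - 4): x - 4
After multiplying by (x + 2): x^2 - 2x - 8
After multiplying by (x + 8): x^3 + 6x^2 - 24x - 64
After multiplying by (x - 8): x^4 - 2x^3 - 72x^2 + 128x + 512

x^4 - 2x^3 - 72x^2 + 128x + 512


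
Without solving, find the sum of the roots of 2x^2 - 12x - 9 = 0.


By Vieta's formulas for ax^2 + bx + c = 0:
  Sum of roots = -b/a
  Product of roots = c/a

Here a = 2, b = -12, c = -9
Sum = -(-12)/2 = 6
Product = -9/2 = -9/2

Sum = 6


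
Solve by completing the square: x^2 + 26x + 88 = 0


Start: x^2 + 26x + 88 = 0
Move constant: x^2 + 26x = -88
Half of 26 is 13, squared is 169
Add 169 to both sides: x^2 + 26x + 169 = 81
(x + 13)^2 = 81
x + 13 = ±9
x = -13 + 9 = -4 or x = -13 - 9 = -22

x = -22, x = -4


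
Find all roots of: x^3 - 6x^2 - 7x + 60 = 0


Let p(x) = x^3 - 6x^2 - 7x + 60. By the rational root theorem (leading coefficient 1), any rational root is an integer divisor of 60: try ±1, ±2, ... in turn.
Test x = 1: value = 48 ≠ 0.
Test x = -1: value = 60 ≠ 0.
Test x = 2: value = 30 ≠ 0.
Test x = -2: value = 42 ≠ 0.
Test x = 3: value = 12 ≠ 0.
Test x = -3: value = 0 ✓, so (x + 3) is a factor.
Synthetic division by (x + 3): bring down 1; 1(-3) - 6 = -9; (-9)(-3) - 7 = 20; 20(-3) + 60 = 0 → quotient x^2 - 9x + 20, remainder 0.
Solve the quadratic x^2 - 9x + 20 = 0: discriminant = (-9)^2 - 4(1)(20) = 81 - 80 = 1.
sqrt(1) = 1, so x = (9 ± 1)/2: x = 5 or x = 4.
Collecting all roots found:

x = -3, x = 4, x = 5


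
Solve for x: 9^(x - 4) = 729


Express both sides with the same base.
729 = 9^3
Since the bases match, equate exponents: x - 4 = 3
So x = 3 - (-4) = 7

x = 7


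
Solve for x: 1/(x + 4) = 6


Multiply both sides by (x + 4): 1 = 6(x + 4)
Distribute: 1 = 6x + 24
6x = 1 - 24 = -23
x = -23/6

x = -23/6


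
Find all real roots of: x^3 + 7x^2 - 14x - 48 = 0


Let p(x) = x^3 + 7x^2 - 14x - 48. By the rational root theorem (leading coefficient 1), any rational root is an integer divisor of 48: try ±1, ±2, ... in turn.
Test x = 1: value = -54 ≠ 0.
Test x = -1: value = -28 ≠ 0.
Test x = 2: value = -40 ≠ 0.
Test x = -2: value = 0 ✓, so (x + 2) is a factor.
Synthetic division by (x + 2): bring down 1; 1(-2) + 7 = 5; 5(-2) - 14 = -24; (-24)(-2) - 48 = 0 → quotient x^2 + 5x - 24, remainder 0.
Solve the quadratic x^2 + 5x - 24 = 0: discriminant = 5^2 - 4(1)(-24) = 25 + 96 = 121.
sqrt(121) = 11, so x = (-5 ± 11)/2: x = 3 or x = -8.

x = -8, x = -2, x = 3


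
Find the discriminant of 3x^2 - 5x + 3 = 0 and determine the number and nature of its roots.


For ax^2 + bx + c = 0, discriminant D = b^2 - 4ac
Here a = 3, b = -5, c = 3
D = (-5)^2 - 4(3)(3) = 25 - 36 = -11

D = -11 < 0
The equation has no real roots (2 complex conjugate roots).

Discriminant = -11, no real roots (2 complex conjugate roots)


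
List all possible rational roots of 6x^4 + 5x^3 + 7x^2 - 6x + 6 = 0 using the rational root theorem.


Rational root theorem: possible roots are ±p/q where:
  p divides the constant term (6): p ∈ {1, 2, 3, 6}
  q divides the leading coefficient (6): q ∈ {1, 2, 3, 6}

All possible rational roots: -6, -3, -2, -3/2, -1, -2/3, -1/2, -1/3, -1/6, 1/6, 1/3, 1/2, 2/3, 1, 3/2, 2, 3, 6

-6, -3, -2, -3/2, -1, -2/3, -1/2, -1/3, -1/6, 1/6, 1/3, 1/2, 2/3, 1, 3/2, 2, 3, 6


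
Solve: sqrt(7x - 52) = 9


Square both sides: 7x - 52 = 9^2 = 81
7x = 81 + 52 = 133
x = 19
Check: sqrt(7*19 - 52) = sqrt(81) = 9 ✓

x = 19


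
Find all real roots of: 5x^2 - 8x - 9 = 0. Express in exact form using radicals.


Using the quadratic formula: x = (-b ± sqrt(b^2 - 4ac)) / (2a)
Here a = 5, b = -8, c = -9
Discriminant = b^2 - 4ac = (-8)^2 - 4(5)(-9) = 64 + 180 = 244
Since discriminant = 244 > 0, there are two real roots.
x = (8 ± 2*sqrt(61)) / 10
Simplifying: x = (4 ± sqrt(61)) / 5
Numerically: x ≈ 2.3620 or x ≈ -0.7620

x = (4 + sqrt(61)) / 5 or x = (4 - sqrt(61)) / 5


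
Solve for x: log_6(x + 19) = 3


Convert to exponential form: x + 19 = 6^3 = 216
x = 216 - 19 = 197
Check: log_6(197 + 19) = log_6(216) = log_6(216) = 3 ✓

x = 197


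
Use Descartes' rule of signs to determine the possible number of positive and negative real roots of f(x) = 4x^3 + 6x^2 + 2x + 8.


Descartes' rule of signs:

For positive roots, count sign changes in f(x) = 4x^3 + 6x^2 + 2x + 8:
Signs of coefficients: +, +, +, +
Number of sign changes: 0
Possible positive real roots: 0

For negative roots, examine f(-x) = -4x^3 + 6x^2 - 2x + 8:
Signs of coefficients: -, +, -, +
Number of sign changes: 3
Possible negative real roots: 3, 1

Positive roots: 0; Negative roots: 3 or 1


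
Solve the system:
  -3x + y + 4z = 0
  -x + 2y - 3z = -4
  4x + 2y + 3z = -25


Using Cramer's rule. Expand each determinant along the first row.
D  = (-3)*[2*3 - (-3)*2] - 1*[(-1)*3 - (-3)*4] + 4*[(-1)*2 - 2*4]
  = (-3)*(12) - 1*(9) + 4*(-10) = -85
Dx = 0*[2*3 - (-3)*2] - 1*[(-4)*3 - (-3)*(-25)] + 4*[(-4)*2 - 2*(-25)]
  = 0*(12) - 1*(-87) + 4*(42) = 255
Dy = (-3)*[(-4)*3 - (-3)*(-25)] - 0*[(-1)*3 - (-3)*4] + 4*[(-1)*(-25) - (-4)*4]
  = (-3)*(-87) - 0*(9) + 4*(41) = 425
Dz = (-3)*[2*(-25) - (-4)*2] - 1*[(-1)*(-25) - (-4)*4] + 0*[(-1)*2 - 2*4]
  = (-3)*(-42) - 1*(41) + 0*(-10) = 85
x = Dx/D = 255/-85 = -3, y = Dy/D = 425/-85 = -5, z = Dz/D = 85/-85 = -1
Check eq1: (-3)(-3) + (1)(-5) + (4)(-1) = 0 = 0 ✓
Check eq2: (-1)(-3) + (2)(-5) + (-3)(-1) = -4 = -4 ✓
Check eq3: (4)(-3) + (2)(-5) + (3)(-1) = -25 = -25 ✓

x = -3, y = -5, z = -1


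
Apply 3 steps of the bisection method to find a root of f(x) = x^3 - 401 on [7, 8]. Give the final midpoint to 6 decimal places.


f(x) = x^3 - 401
f(7) = -58 < 0
f(8) = 111 > 0

Step 1: midpoint = (7.000000 + 8.000000)/2 = 7.500000
  f(7.500000) = 20.875000
  f(mid) > 0, so root is in [7.000000, 7.500000]

Step 2: midpoint = (7.000000 + 7.500000)/2 = 7.250000
  f(7.250000) = -19.921875
  f(mid) < 0, so root is in [7.250000, 7.500000]

Step 3: midpoint = (7.250000 + 7.500000)/2 = 7.375000
  f(7.375000) = 0.130859
  f(mid) > 0, so root is in [7.250000, 7.375000]

midpoint = 7.375000


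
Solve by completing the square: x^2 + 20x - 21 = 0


Start: x^2 + 20x - 21 = 0
Move constant: x^2 + 20x = 21
Half of 20 is 10, squared is 100
Add 100 to both sides: x^2 + 20x + 100 = 121
(x + 10)^2 = 121
x + 10 = ±11
x = -10 + 11 = 1 or x = -10 - 11 = -21

x = -21, x = 1


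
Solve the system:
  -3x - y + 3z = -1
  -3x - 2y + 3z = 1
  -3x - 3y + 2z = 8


Using Cramer's rule. Expand each determinant along the first row.
D  = (-3)*[(-2)*2 - 3*(-3)] - (-1)*[(-3)*2 - 3*(-3)] + 3*[(-3)*(-3) - (-2)*(-3)]
  = (-3)*(5) - (-1)*(3) + 3*(3) = -3
Dx = (-1)*[(-2)*2 - 3*(-3)] - (-1)*[1*2 - 3*8] + 3*[1*(-3) - (-2)*8]
  = (-1)*(5) - (-1)*(-22) + 3*(13) = 12
Dy = (-3)*[1*2 - 3*8] - (-1)*[(-3)*2 - 3*(-3)] + 3*[(-3)*8 - 1*(-3)]
  = (-3)*(-22) - (-1)*(3) + 3*(-21) = 6
Dz = (-3)*[(-2)*8 - 1*(-3)] - (-1)*[(-3)*8 - 1*(-3)] + (-1)*[(-3)*(-3) - (-2)*(-3)]
  = (-3)*(-13) - (-1)*(-21) + (-1)*(3) = 15
x = Dx/D = 12/-3 = -4, y = Dy/D = 6/-3 = -2, z = Dz/D = 15/-3 = -5
Check eq1: (-3)(-4) + (-1)(-2) + (3)(-5) = -1 = -1 ✓
Check eq2: (-3)(-4) + (-2)(-2) + (3)(-5) = 1 = 1 ✓
Check eq3: (-3)(-4) + (-3)(-2) + (2)(-5) = 8 = 8 ✓

x = -4, y = -2, z = -5


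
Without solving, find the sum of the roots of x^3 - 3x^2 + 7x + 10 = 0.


By Vieta's formulas for x^3 + bx^2 + cx + d = 0:
  r1 + r2 + r3 = -b/a = 3
  r1*r2 + r1*r3 + r2*r3 = c/a = 7
  r1*r2*r3 = -d/a = -10


Sum = 3


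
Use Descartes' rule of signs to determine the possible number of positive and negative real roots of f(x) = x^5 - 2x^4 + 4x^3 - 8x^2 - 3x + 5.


Descartes' rule of signs:

For positive roots, count sign changes in f(x) = x^5 - 2x^4 + 4x^3 - 8x^2 - 3x + 5:
Signs of coefficients: +, -, +, -, -, +
Number of sign changes: 4
Possible positive real roots: 4, 2, 0

For negative roots, examine f(-x) = -x^5 - 2x^4 - 4x^3 - 8x^2 + 3x + 5:
Signs of coefficients: -, -, -, -, +, +
Number of sign changes: 1
Possible negative real roots: 1

Positive roots: 4 or 2 or 0; Negative roots: 1


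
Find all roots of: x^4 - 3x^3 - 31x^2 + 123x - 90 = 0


Let p(x) = x^4 - 3x^3 - 31x^2 + 123x - 90. By the rational root theorem (leading coefficient 1), any rational root is an integer divisor of 90: try ±1, ±2, ... in turn.
Test x = 1: value = 0 ✓, so (x - 1) is a factor.
Synthetic division by (x - 1): bring down 1; 1(1) - 3 = -2; (-2)(1) - 31 = -33; (-33)(1) + 123 = 90; 90(1) - 90 = 0 → quotient x^3 - 2x^2 - 33x + 90, remainder 0.
Continue with the quotient x^3 - 2x^2 - 33x + 90 (candidates must divide 90; re-test x = 1 first in case it repeats).
Test x = 1: value = 56 ≠ 0.
Test x = -1: value = 120 ≠ 0.
Test x = 2: value = 24 ≠ 0.
Test x = -2: value = 140 ≠ 0.
Test x = 3: value = 0 ✓, so (x - 3) is a factor.
Synthetic division by (x - 3): bring down 1; 1(3) - 2 = 1; 1(3) - 33 = -30; (-30)(3) + 90 = 0 → quotient x^2 + x - 30, remainder 0.
Solve the quadratic x^2 + x - 30 = 0: discriminant = 1^2 - 4(1)(-30) = 1 + 120 = 121.
sqrt(121) = 11, so x = (-1 ± 11)/2: x = 5 or x = -6.
Collecting all roots found:

x = -6, x = 1, x = 3, x = 5


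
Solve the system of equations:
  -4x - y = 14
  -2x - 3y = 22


Using Cramer's rule:
Determinant D = (-4)(-3) - (-2)(-1) = 12 - 2 = 10
Dx = (14)(-3) - (22)(-1) = -42 + 22 = -20
Dy = (-4)(22) - (-2)(14) = -88 + 28 = -60
x = Dx/D = -20/10 = -2
y = Dy/D = -60/10 = -6

x = -2, y = -6


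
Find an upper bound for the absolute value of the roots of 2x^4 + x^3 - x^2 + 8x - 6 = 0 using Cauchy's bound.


Cauchy's bound: all roots r satisfy |r| <= 1 + max(|a_i/a_n|) for i = 0,...,n-1
where a_n is the leading coefficient.

Coefficients: [2, 1, -1, 8, -6]
Leading coefficient a_n = 2
Ratios |a_i/a_n|: 1/2, 1/2, 4, 3
Maximum ratio: 4
Cauchy's bound: |r| <= 1 + 4 = 5

Upper bound = 5


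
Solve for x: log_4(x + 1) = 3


Convert to exponential form: x + 1 = 4^3 = 64
x = 64 - 1 = 63
Check: log_4(63 + 1) = log_4(64) = log_4(64) = 3 ✓

x = 63


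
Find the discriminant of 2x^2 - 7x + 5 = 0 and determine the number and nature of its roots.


For ax^2 + bx + c = 0, discriminant D = b^2 - 4ac
Here a = 2, b = -7, c = 5
D = (-7)^2 - 4(2)(5) = 49 - 40 = 9

D = 9 > 0 and is a perfect square (sqrt = 3)
The equation has 2 distinct real rational roots.

Discriminant = 9, 2 distinct real rational roots


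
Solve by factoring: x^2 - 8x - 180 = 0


We need two numbers that multiply to -180 and add to -8.
Those numbers are 10 and -18 (since 10 * (-18) = -180 and 10 + (-18) = -8).
So x^2 - 8x - 180 = (x + 10)(x - 18) = 0
Setting each factor to zero: x = -10 or x = 18

x = -10, x = 18


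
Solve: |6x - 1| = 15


An absolute value equation |expr| = 15 gives two cases:
Case 1: 6x - 1 = 15
  6x = 16, so x = 8/3
Case 2: 6x - 1 = -15
  6x = -14, so x = -7/3

x = -7/3, x = 8/3


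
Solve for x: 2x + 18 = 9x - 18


Starting with: 2x + 18 = 9x - 18
Move all x terms to left: (2 - 9)x = -18 - 18
Simplify: -7x = -36
Divide both sides by -7: x = 36/7

x = 36/7


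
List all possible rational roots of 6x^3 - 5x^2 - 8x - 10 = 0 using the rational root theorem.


Rational root theorem: possible roots are ±p/q where:
  p divides the constant term (-10): p ∈ {1, 2, 5, 10}
  q divides the leading coefficient (6): q ∈ {1, 2, 3, 6}

All possible rational roots: -10, -5, -10/3, -5/2, -2, -5/3, -1, -5/6, -2/3, -1/2, -1/3, -1/6, 1/6, 1/3, 1/2, 2/3, 5/6, 1, 5/3, 2, 5/2, 10/3, 5, 10

-10, -5, -10/3, -5/2, -2, -5/3, -1, -5/6, -2/3, -1/2, -1/3, -1/6, 1/6, 1/3, 1/2, 2/3, 5/6, 1, 5/3, 2, 5/2, 10/3, 5, 10


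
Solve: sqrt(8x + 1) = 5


Square both sides: 8x + 1 = 5^2 = 25
8x = 25 - 1 = 24
x = 3
Check: sqrt(8*3 + 1) = sqrt(25) = 5 ✓

x = 3


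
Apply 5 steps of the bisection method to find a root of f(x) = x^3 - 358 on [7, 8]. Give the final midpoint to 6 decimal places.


f(x) = x^3 - 358
f(7) = -15 < 0
f(8) = 154 > 0

Step 1: midpoint = (7.000000 + 8.000000)/2 = 7.500000
  f(7.500000) = 63.875000
  f(mid) > 0, so root is in [7.000000, 7.500000]

Step 2: midpoint = (7.000000 + 7.500000)/2 = 7.250000
  f(7.250000) = 23.078125
  f(mid) > 0, so root is in [7.000000, 7.250000]

Step 3: midpoint = (7.000000 + 7.250000)/2 = 7.125000
  f(7.125000) = 3.705078
  f(mid) > 0, so root is in [7.000000, 7.125000]

Step 4: midpoint = (7.000000 + 7.125000)/2 = 7.062500
  f(7.062500) = -5.730225
  f(mid) < 0, so root is in [7.062500, 7.125000]

Step 5: midpoint = (7.062500 + 7.125000)/2 = 7.093750
  f(7.093750) = -1.033356
  f(mid) < 0, so root is in [7.093750, 7.125000]

midpoint = 7.093750


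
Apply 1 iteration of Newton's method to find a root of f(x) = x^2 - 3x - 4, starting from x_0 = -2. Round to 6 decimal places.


Newton's method: x_(n+1) = x_n - f(x_n)/f'(x_n)
f(x) = x^2 - 3x - 4
f'(x) = 2x - 3

Iteration 1:
  f(-2.000000) = 6.000000
  f'(-2.000000) = -7.000000
  x_1 = -2.000000 - (6.000000)/(-7.000000) = -1.142857

x_1 = -1.142857


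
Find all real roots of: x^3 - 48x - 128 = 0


Let p(x) = x^3 - 48x - 128. By the rational root theorem (leading coefficient 1), any rational root is an integer divisor of 128: try ±1, ±2, ... in turn.
Test x = 1: value = -175 ≠ 0.
Test x = -1: value = -81 ≠ 0.
Test x = 2: value = -216 ≠ 0.
Test x = -2: value = -40 ≠ 0.
Test x = 4: value = -256 ≠ 0.
Test x = -4: value = 0 ✓, so (x + 4) is a factor.
Synthetic division by (x + 4): bring down 1; 1(-4) + 0 = -4; (-4)(-4) - 48 = -32; (-32)(-4) - 128 = 0 → quotient x^2 - 4x - 32, remainder 0.
Solve the quadratic x^2 - 4x - 32 = 0: discriminant = (-4)^2 - 4(1)(-32) = 16 + 128 = 144.
sqrt(144) = 12, so x = (4 ± 12)/2: x = 8 or x = -4.

x = -4 (multiplicity 2), x = 8


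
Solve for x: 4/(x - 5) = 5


Multiply both sides by (x - 5): 4 = 5(x - 5)
Distribute: 4 = 5x - 25
5x = 4 + 25 = 29
x = 29/5

x = 29/5


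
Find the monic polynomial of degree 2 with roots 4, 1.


A monic polynomial with roots 4, 1 is:
p(x) = (x - 4)(x - 1)
After multiplying by (x - 4): x - 4
After multiplying by (x - 1): x^2 - 5x + 4

x^2 - 5x + 4


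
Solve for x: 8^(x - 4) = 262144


Express both sides with the same base.
262144 = 8^6
Since the bases match, equate exponents: x - 4 = 6
So x = 6 - (-4) = 10

x = 10


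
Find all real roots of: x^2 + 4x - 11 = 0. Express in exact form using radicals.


Using the quadratic formula: x = (-b ± sqrt(b^2 - 4ac)) / (2a)
Here a = 1, b = 4, c = -11
Discriminant = b^2 - 4ac = 4^2 - 4(1)(-11) = 16 + 44 = 60
Since discriminant = 60 > 0, there are two real roots.
x = (-4 ± 2*sqrt(15)) / 2
Simplifying: x = -2 ± sqrt(15)
Numerically: x ≈ 1.8730 or x ≈ -5.8730

x = -2 + sqrt(15) or x = -2 - sqrt(15)


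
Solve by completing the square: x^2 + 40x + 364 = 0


Start: x^2 + 40x + 364 = 0
Move constant: x^2 + 40x = -364
Half of 40 is 20, squared is 400
Add 400 to both sides: x^2 + 40x + 400 = 36
(x + 20)^2 = 36
x + 20 = ±6
x = -20 + 6 = -14 or x = -20 - 6 = -26

x = -26, x = -14


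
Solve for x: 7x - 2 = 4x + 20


Starting with: 7x - 2 = 4x + 20
Move all x terms to left: (7 - 4)x = 20 + 2
Simplify: 3x = 22
Divide both sides by 3: x = 22/3

x = 22/3


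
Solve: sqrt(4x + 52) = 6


Square both sides: 4x + 52 = 6^2 = 36
4x = 36 - 52 = -16
x = -4
Check: sqrt(4*(-4) + 52) = sqrt(36) = 6 ✓

x = -4


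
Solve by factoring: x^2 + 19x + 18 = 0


We need two numbers that multiply to 18 and add to 19.
Those numbers are 1 and 18 (since 1 * 18 = 18 and 1 + 18 = 19).
So x^2 + 19x + 18 = (x + 1)(x + 18) = 0
Setting each factor to zero: x = -1 or x = -18

x = -18, x = -1


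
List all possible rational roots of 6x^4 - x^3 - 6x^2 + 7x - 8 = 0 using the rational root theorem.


Rational root theorem: possible roots are ±p/q where:
  p divides the constant term (-8): p ∈ {1, 2, 4, 8}
  q divides the leading coefficient (6): q ∈ {1, 2, 3, 6}

All possible rational roots: -8, -4, -8/3, -2, -4/3, -1, -2/3, -1/2, -1/3, -1/6, 1/6, 1/3, 1/2, 2/3, 1, 4/3, 2, 8/3, 4, 8

-8, -4, -8/3, -2, -4/3, -1, -2/3, -1/2, -1/3, -1/6, 1/6, 1/3, 1/2, 2/3, 1, 4/3, 2, 8/3, 4, 8


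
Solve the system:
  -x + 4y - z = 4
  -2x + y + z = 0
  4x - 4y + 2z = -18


Using Cramer's rule. Expand each determinant along the first row.
D  = (-1)*[1*2 - 1*(-4)] - 4*[(-2)*2 - 1*4] + (-1)*[(-2)*(-4) - 1*4]
  = (-1)*(6) - 4*(-8) + (-1)*(4) = 22
Dx = 4*[1*2 - 1*(-4)] - 4*[0*2 - 1*(-18)] + (-1)*[0*(-4) - 1*(-18)]
  = 4*(6) - 4*(18) + (-1)*(18) = -66
Dy = (-1)*[0*2 - 1*(-18)] - 4*[(-2)*2 - 1*4] + (-1)*[(-2)*(-18) - 0*4]
  = (-1)*(18) - 4*(-8) + (-1)*(36) = -22
Dz = (-1)*[1*(-18) - 0*(-4)] - 4*[(-2)*(-18) - 0*4] + 4*[(-2)*(-4) - 1*4]
  = (-1)*(-18) - 4*(36) + 4*(4) = -110
x = Dx/D = -66/22 = -3, y = Dy/D = -22/22 = -1, z = Dz/D = -110/22 = -5
Check eq1: (-1)(-3) + (4)(-1) + (-1)(-5) = 4 = 4 ✓
Check eq2: (-2)(-3) + (1)(-1) + (1)(-5) = 0 = 0 ✓
Check eq3: (4)(-3) + (-4)(-1) + (2)(-5) = -18 = -18 ✓

x = -3, y = -1, z = -5


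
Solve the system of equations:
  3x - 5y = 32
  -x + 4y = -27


Using Cramer's rule:
Determinant D = (3)(4) - (-1)(-5) = 12 - 5 = 7
Dx = (32)(4) - (-27)(-5) = 128 - 135 = -7
Dy = (3)(-27) - (-1)(32) = -81 + 32 = -49
x = Dx/D = -7/7 = -1
y = Dy/D = -49/7 = -7

x = -1, y = -7


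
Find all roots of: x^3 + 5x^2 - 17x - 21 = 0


Let p(x) = x^3 + 5x^2 - 17x - 21. By the rational root theorem (leading coefficient 1), any rational root is an integer divisor of 21: try ±1, ±2, ... in turn.
Test x = 1: value = -32 ≠ 0.
Test x = -1: value = 0 ✓, so (x + 1) is a factor.
Synthetic division by (x + 1): bring down 1; 1(-1) + 5 = 4; 4(-1) - 17 = -21; (-21)(-1) - 21 = 0 → quotient x^2 + 4x - 21, remainder 0.
Solve the quadratic x^2 + 4x - 21 = 0: discriminant = 4^2 - 4(1)(-21) = 16 + 84 = 100.
sqrt(100) = 10, so x = (-4 ± 10)/2: x = 3 or x = -7.
Collecting all roots found:

x = -7, x = -1, x = 3


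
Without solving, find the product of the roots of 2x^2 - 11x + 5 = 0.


By Vieta's formulas for ax^2 + bx + c = 0:
  Sum of roots = -b/a
  Product of roots = c/a

Here a = 2, b = -11, c = 5
Sum = -(-11)/2 = 11/2
Product = 5/2 = 5/2

Product = 5/2


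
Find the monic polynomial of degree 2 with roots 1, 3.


A monic polynomial with roots 1, 3 is:
p(x) = (x - 1)(x - 3)
After multiplying by (x - 1): x - 1
After multiplying by (x - 3): x^2 - 4x + 3

x^2 - 4x + 3


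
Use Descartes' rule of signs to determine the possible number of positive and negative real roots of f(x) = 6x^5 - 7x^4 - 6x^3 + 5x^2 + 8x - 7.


Descartes' rule of signs:

For positive roots, count sign changes in f(x) = 6x^5 - 7x^4 - 6x^3 + 5x^2 + 8x - 7:
Signs of coefficients: +, -, -, +, +, -
Number of sign changes: 3
Possible positive real roots: 3, 1

For negative roots, examine f(-x) = -6x^5 - 7x^4 + 6x^3 + 5x^2 - 8x - 7:
Signs of coefficients: -, -, +, +, -, -
Number of sign changes: 2
Possible negative real roots: 2, 0

Positive roots: 3 or 1; Negative roots: 2 or 0


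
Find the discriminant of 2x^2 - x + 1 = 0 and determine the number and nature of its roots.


For ax^2 + bx + c = 0, discriminant D = b^2 - 4ac
Here a = 2, b = -1, c = 1
D = (-1)^2 - 4(2)(1) = 1 - 8 = -7

D = -7 < 0
The equation has no real roots (2 complex conjugate roots).

Discriminant = -7, no real roots (2 complex conjugate roots)


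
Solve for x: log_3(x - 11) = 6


Convert to exponential form: x - 11 = 3^6 = 729
x = 729 + 11 = 740
Check: log_3(740 - 11) = log_3(729) = log_3(729) = 6 ✓

x = 740


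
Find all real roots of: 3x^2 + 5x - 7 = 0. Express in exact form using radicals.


Using the quadratic formula: x = (-b ± sqrt(b^2 - 4ac)) / (2a)
Here a = 3, b = 5, c = -7
Discriminant = b^2 - 4ac = 5^2 - 4(3)(-7) = 25 + 84 = 109
Since discriminant = 109 > 0, there are two real roots.
x = (-5 ± sqrt(109)) / 6
Numerically: x ≈ 0.9067 or x ≈ -2.5734

x = (-5 + sqrt(109)) / 6 or x = (-5 - sqrt(109)) / 6


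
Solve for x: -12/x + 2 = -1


Subtract 2 from both sides: -12/x = -3
Multiply both sides by x: -12 = -3 * x
Divide by -3: x = 4

x = 4


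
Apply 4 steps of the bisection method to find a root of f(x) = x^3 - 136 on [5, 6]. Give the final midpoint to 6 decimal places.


f(x) = x^3 - 136
f(5) = -11 < 0
f(6) = 80 > 0

Step 1: midpoint = (5.000000 + 6.000000)/2 = 5.500000
  f(5.500000) = 30.375000
  f(mid) > 0, so root is in [5.000000, 5.500000]

Step 2: midpoint = (5.000000 + 5.500000)/2 = 5.250000
  f(5.250000) = 8.703125
  f(mid) > 0, so root is in [5.000000, 5.250000]

Step 3: midpoint = (5.000000 + 5.250000)/2 = 5.125000
  f(5.125000) = -1.388672
  f(mid) < 0, so root is in [5.125000, 5.250000]

Step 4: midpoint = (5.125000 + 5.250000)/2 = 5.187500
  f(5.187500) = 3.596436
  f(mid) > 0, so root is in [5.125000, 5.187500]

midpoint = 5.187500


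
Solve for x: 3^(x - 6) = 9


Express both sides with the same base.
9 = 3^2
Since the bases match, equate exponents: x - 6 = 2
So x = 2 - (-6) = 8

x = 8


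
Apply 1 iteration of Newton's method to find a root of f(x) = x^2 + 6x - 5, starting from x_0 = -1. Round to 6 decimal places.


Newton's method: x_(n+1) = x_n - f(x_n)/f'(x_n)
f(x) = x^2 + 6x - 5
f'(x) = 2x + 6

Iteration 1:
  f(-1.000000) = -10.000000
  f'(-1.000000) = 4.000000
  x_1 = -1.000000 - (-10.000000)/(4.000000) = 1.500000

x_1 = 1.500000


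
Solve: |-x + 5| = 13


An absolute value equation |expr| = 13 gives two cases:
Case 1: -x + 5 = 13
  -x = 8, so x = -8
Case 2: -x + 5 = -13
  -x = -18, so x = 18

x = -8, x = 18


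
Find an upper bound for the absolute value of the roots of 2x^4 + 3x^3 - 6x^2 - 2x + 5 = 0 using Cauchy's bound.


Cauchy's bound: all roots r satisfy |r| <= 1 + max(|a_i/a_n|) for i = 0,...,n-1
where a_n is the leading coefficient.

Coefficients: [2, 3, -6, -2, 5]
Leading coefficient a_n = 2
Ratios |a_i/a_n|: 3/2, 3, 1, 5/2
Maximum ratio: 3
Cauchy's bound: |r| <= 1 + 3 = 4

Upper bound = 4


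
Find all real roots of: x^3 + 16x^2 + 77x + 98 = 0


Let p(x) = x^3 + 16x^2 + 77x + 98. By the rational root theorem (leading coefficient 1), any rational root is an integer divisor of 98: try ±1, ±2, ... in turn.
Test x = 1: value = 192 ≠ 0.
Test x = -1: value = 36 ≠ 0.
Test x = 2: value = 324 ≠ 0.
Test x = -2: value = 0 ✓, so (x + 2) is a factor.
Synthetic division by (x + 2): bring down 1; 1(-2) + 16 = 14; 14(-2) + 77 = 49; 49(-2) + 98 = 0 → quotient x^2 + 14x + 49, remainder 0.
Solve the quadratic x^2 + 14x + 49 = 0: discriminant = 14^2 - 4(1)(49) = 196 - 196 = 0.
Discriminant = 0, so a double root: x = -14/2 = -7.

x = -7 (multiplicity 2), x = -2


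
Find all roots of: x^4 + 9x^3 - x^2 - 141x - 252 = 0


Let p(x) = x^4 + 9x^3 - x^2 - 141x - 252. By the rational root theorem (leading coefficient 1), any rational root is an integer divisor of 252: try ±1, ±2, ... in turn.
Test x = 1: value = -384 ≠ 0.
Test x = -1: value = -120 ≠ 0.
Test x = 2: value = -450 ≠ 0.
Test x = -2: value = -30 ≠ 0.
Test x = 3: value = -360 ≠ 0.
Test x = -3: value = 0 ✓, so (x + 3) is a factor.
Synthetic division by (x + 3): bring down 1; 1(-3) + 9 = 6; 6(-3) - 1 = -19; (-19)(-3) - 141 = -84; (-84)(-3) - 252 = 0 → quotient x^3 + 6x^2 - 19x - 84, remainder 0.
Continue with the quotient x^3 + 6x^2 - 19x - 84 (candidates must divide 84; re-test x = -3 first in case it repeats).
Test x = -3: value = 0 ✓, so (x + 3) is a factor.
Synthetic division by (x + 3): bring down 1; 1(-3) + 6 = 3; 3(-3) - 19 = -28; (-28)(-3) - 84 = 0 → quotient x^2 + 3x - 28, remainder 0.
Solve the quadratic x^2 + 3x - 28 = 0: discriminant = 3^2 - 4(1)(-28) = 9 + 112 = 121.
sqrt(121) = 11, so x = (-3 ± 11)/2: x = 4 or x = -7.
Collecting all roots found:

x = -7, x = -3 (multiplicity 2), x = 4


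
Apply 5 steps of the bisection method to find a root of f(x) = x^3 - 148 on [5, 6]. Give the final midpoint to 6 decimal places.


f(x) = x^3 - 148
f(5) = -23 < 0
f(6) = 68 > 0

Step 1: midpoint = (5.000000 + 6.000000)/2 = 5.500000
  f(5.500000) = 18.375000
  f(mid) > 0, so root is in [5.000000, 5.500000]

Step 2: midpoint = (5.000000 + 5.500000)/2 = 5.250000
  f(5.250000) = -3.296875
  f(mid) < 0, so root is in [5.250000, 5.500000]

Step 3: midpoint = (5.250000 + 5.500000)/2 = 5.375000
  f(5.375000) = 7.287109
  f(mid) > 0, so root is in [5.250000, 5.375000]

Step 4: midpoint = (5.250000 + 5.375000)/2 = 5.312500
  f(5.312500) = 1.932861
  f(mid) > 0, so root is in [5.250000, 5.312500]

Step 5: midpoint = (5.250000 + 5.312500)/2 = 5.281250
  f(5.281250) = -0.697479
  f(mid) < 0, so root is in [5.281250, 5.312500]

midpoint = 5.281250


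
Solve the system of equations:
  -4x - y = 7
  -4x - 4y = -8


Using Cramer's rule:
Determinant D = (-4)(-4) - (-4)(-1) = 16 - 4 = 12
Dx = (7)(-4) - (-8)(-1) = -28 - 8 = -36
Dy = (-4)(-8) - (-4)(7) = 32 + 28 = 60
x = Dx/D = -36/12 = -3
y = Dy/D = 60/12 = 5

x = -3, y = 5


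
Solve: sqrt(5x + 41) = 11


Square both sides: 5x + 41 = 11^2 = 121
5x = 121 - 41 = 80
x = 16
Check: sqrt(5*16 + 41) = sqrt(121) = 11 ✓

x = 16


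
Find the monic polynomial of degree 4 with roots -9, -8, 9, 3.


A monic polynomial with roots -9, -8, 9, 3 is:
p(x) = (x + 9)(x + 8)(x - 9)(x - 3)
After multiplying by (x + 9): x + 9
After multiplying by (x + 8): x^2 + 17x + 72
After multiplying by (x - 9): x^3 + 8x^2 - 81x - 648
After multiplying by (x - 3): x^4 + 5x^3 - 105x^2 - 405x + 1944

x^4 + 5x^3 - 105x^2 - 405x + 1944


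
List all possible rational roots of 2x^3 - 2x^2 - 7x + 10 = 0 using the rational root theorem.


Rational root theorem: possible roots are ±p/q where:
  p divides the constant term (10): p ∈ {1, 2, 5, 10}
  q divides the leading coefficient (2): q ∈ {1, 2}

All possible rational roots: -10, -5, -5/2, -2, -1, -1/2, 1/2, 1, 2, 5/2, 5, 10

-10, -5, -5/2, -2, -1, -1/2, 1/2, 1, 2, 5/2, 5, 10


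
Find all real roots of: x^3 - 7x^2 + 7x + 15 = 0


Let p(x) = x^3 - 7x^2 + 7x + 15. By the rational root theorem (leading coefficient 1), any rational root is an integer divisor of 15: try ±1, ±2, ... in turn.
Test x = 1: value = 16 ≠ 0.
Test x = -1: value = 0 ✓, so (x + 1) is a factor.
Synthetic division by (x + 1): bring down 1; 1(-1) - 7 = -8; (-8)(-1) + 7 = 15; 15(-1) + 15 = 0 → quotient x^2 - 8x + 15, remainder 0.
Solve the quadratic x^2 - 8x + 15 = 0: discriminant = (-8)^2 - 4(1)(15) = 64 - 60 = 4.
sqrt(4) = 2, so x = (8 ± 2)/2: x = 5 or x = 3.

x = -1, x = 3, x = 5


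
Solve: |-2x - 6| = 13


An absolute value equation |expr| = 13 gives two cases:
Case 1: -2x - 6 = 13
  -2x = 19, so x = -19/2
Case 2: -2x - 6 = -13
  -2x = -7, so x = 7/2

x = -19/2, x = 7/2


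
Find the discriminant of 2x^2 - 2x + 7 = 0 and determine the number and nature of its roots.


For ax^2 + bx + c = 0, discriminant D = b^2 - 4ac
Here a = 2, b = -2, c = 7
D = (-2)^2 - 4(2)(7) = 4 - 56 = -52

D = -52 < 0
The equation has no real roots (2 complex conjugate roots).

Discriminant = -52, no real roots (2 complex conjugate roots)


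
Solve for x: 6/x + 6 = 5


Subtract 6 from both sides: 6/x = -1
Multiply both sides by x: 6 = -1 * x
Divide by -1: x = -6

x = -6


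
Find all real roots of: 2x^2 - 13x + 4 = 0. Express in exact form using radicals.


Using the quadratic formula: x = (-b ± sqrt(b^2 - 4ac)) / (2a)
Here a = 2, b = -13, c = 4
Discriminant = b^2 - 4ac = (-13)^2 - 4(2)(4) = 169 - 32 = 137
Since discriminant = 137 > 0, there are two real roots.
x = (13 ± sqrt(137)) / 4
Numerically: x ≈ 6.1762 or x ≈ 0.3238

x = (13 + sqrt(137)) / 4 or x = (13 - sqrt(137)) / 4


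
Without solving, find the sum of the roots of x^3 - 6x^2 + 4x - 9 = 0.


By Vieta's formulas for x^3 + bx^2 + cx + d = 0:
  r1 + r2 + r3 = -b/a = 6
  r1*r2 + r1*r3 + r2*r3 = c/a = 4
  r1*r2*r3 = -d/a = 9


Sum = 6


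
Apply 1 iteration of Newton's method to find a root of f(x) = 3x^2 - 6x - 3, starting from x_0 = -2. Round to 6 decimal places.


Newton's method: x_(n+1) = x_n - f(x_n)/f'(x_n)
f(x) = 3x^2 - 6x - 3
f'(x) = 6x - 6

Iteration 1:
  f(-2.000000) = 21.000000
  f'(-2.000000) = -18.000000
  x_1 = -2.000000 - (21.000000)/(-18.000000) = -0.833333

x_1 = -0.833333


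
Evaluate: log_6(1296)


We need the exponent such that 6^? = 1296
6^4 = 1296
Therefore log_6(1296) = 4

4


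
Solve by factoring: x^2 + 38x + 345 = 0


We need two numbers that multiply to 345 and add to 38.
Those numbers are 23 and 15 (since 23 * 15 = 345 and 23 + 15 = 38).
So x^2 + 38x + 345 = (x + 23)(x + 15) = 0
Setting each factor to zero: x = -23 or x = -15

x = -23, x = -15


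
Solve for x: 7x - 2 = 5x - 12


Starting with: 7x - 2 = 5x - 12
Move all x terms to left: (7 - 5)x = -12 + 2
Simplify: 2x = -10
Divide both sides by 2: x = -5

x = -5


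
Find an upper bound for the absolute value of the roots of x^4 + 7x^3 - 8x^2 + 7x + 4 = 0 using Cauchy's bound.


Cauchy's bound: all roots r satisfy |r| <= 1 + max(|a_i/a_n|) for i = 0,...,n-1
where a_n is the leading coefficient.

Coefficients: [1, 7, -8, 7, 4]
Leading coefficient a_n = 1
Ratios |a_i/a_n|: 7, 8, 7, 4
Maximum ratio: 8
Cauchy's bound: |r| <= 1 + 8 = 9

Upper bound = 9


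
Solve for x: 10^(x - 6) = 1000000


Express both sides with the same base.
1000000 = 10^6
Since the bases match, equate exponents: x - 6 = 6
So x = 6 - (-6) = 12

x = 12


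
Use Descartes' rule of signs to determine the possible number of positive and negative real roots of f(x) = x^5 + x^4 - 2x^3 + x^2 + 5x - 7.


Descartes' rule of signs:

For positive roots, count sign changes in f(x) = x^5 + x^4 - 2x^3 + x^2 + 5x - 7:
Signs of coefficients: +, +, -, +, +, -
Number of sign changes: 3
Possible positive real roots: 3, 1

For negative roots, examine f(-x) = -x^5 + x^4 + 2x^3 + x^2 - 5x - 7:
Signs of coefficients: -, +, +, +, -, -
Number of sign changes: 2
Possible negative real roots: 2, 0

Positive roots: 3 or 1; Negative roots: 2 or 0


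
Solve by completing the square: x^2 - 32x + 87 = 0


Start: x^2 - 32x + 87 = 0
Move constant: x^2 - 32x = -87
Half of -32 is -16, squared is 256
Add 256 to both sides: x^2 - 32x + 256 = 169
(x - 16)^2 = 169
x - 16 = ±13
x = 16 + 13 = 29 or x = 16 - 13 = 3

x = 3, x = 29


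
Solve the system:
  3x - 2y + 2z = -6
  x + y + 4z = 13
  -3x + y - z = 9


Using Cramer's rule. Expand each determinant along the first row.
D  = 3*[1*(-1) - 4*1] - (-2)*[1*(-1) - 4*(-3)] + 2*[1*1 - 1*(-3)]
  = 3*(-5) - (-2)*(11) + 2*(4) = 15
Dx = (-6)*[1*(-1) - 4*1] - (-2)*[13*(-1) - 4*9] + 2*[13*1 - 1*9]
  = (-6)*(-5) - (-2)*(-49) + 2*(4) = -60
Dy = 3*[13*(-1) - 4*9] - (-6)*[1*(-1) - 4*(-3)] + 2*[1*9 - 13*(-3)]
  = 3*(-49) - (-6)*(11) + 2*(48) = 15
Dz = 3*[1*9 - 13*1] - (-2)*[1*9 - 13*(-3)] + (-6)*[1*1 - 1*(-3)]
  = 3*(-4) - (-2)*(48) + (-6)*(4) = 60
x = Dx/D = -60/15 = -4, y = Dy/D = 15/15 = 1, z = Dz/D = 60/15 = 4
Check eq1: (3)(-4) + (-2)(1) + (2)(4) = -6 = -6 ✓
Check eq2: (1)(-4) + (1)(1) + (4)(4) = 13 = 13 ✓
Check eq3: (-3)(-4) + (1)(1) + (-1)(4) = 9 = 9 ✓

x = -4, y = 1, z = 4


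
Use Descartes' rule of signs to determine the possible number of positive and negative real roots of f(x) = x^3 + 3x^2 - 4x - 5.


Descartes' rule of signs:

For positive roots, count sign changes in f(x) = x^3 + 3x^2 - 4x - 5:
Signs of coefficients: +, +, -, -
Number of sign changes: 1
Possible positive real roots: 1

For negative roots, examine f(-x) = -x^3 + 3x^2 + 4x - 5:
Signs of coefficients: -, +, +, -
Number of sign changes: 2
Possible negative real roots: 2, 0

Positive roots: 1; Negative roots: 2 or 0


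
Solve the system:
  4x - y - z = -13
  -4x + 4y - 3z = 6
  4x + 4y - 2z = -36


Using Cramer's rule. Expand each determinant along the first row.
D  = 4*[4*(-2) - (-3)*4] - (-1)*[(-4)*(-2) - (-3)*4] + (-1)*[(-4)*4 - 4*4]
  = 4*(4) - (-1)*(20) + (-1)*(-32) = 68
Dx = (-13)*[4*(-2) - (-3)*4] - (-1)*[6*(-2) - (-3)*(-36)] + (-1)*[6*4 - 4*(-36)]
  = (-13)*(4) - (-1)*(-120) + (-1)*(168) = -340
Dy = 4*[6*(-2) - (-3)*(-36)] - (-13)*[(-4)*(-2) - (-3)*4] + (-1)*[(-4)*(-36) - 6*4]
  = 4*(-120) - (-13)*(20) + (-1)*(120) = -340
Dz = 4*[4*(-36) - 6*4] - (-1)*[(-4)*(-36) - 6*4] + (-13)*[(-4)*4 - 4*4]
  = 4*(-168) - (-1)*(120) + (-13)*(-32) = -136
x = Dx/D = -340/68 = -5, y = Dy/D = -340/68 = -5, z = Dz/D = -136/68 = -2
Check eq1: (4)(-5) + (-1)(-5) + (-1)(-2) = -13 = -13 ✓
Check eq2: (-4)(-5) + (4)(-5) + (-3)(-2) = 6 = 6 ✓
Check eq3: (4)(-5) + (4)(-5) + (-2)(-2) = -36 = -36 ✓

x = -5, y = -5, z = -2


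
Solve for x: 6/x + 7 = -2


Subtract 7 from both sides: 6/x = -9
Multiply both sides by x: 6 = -9 * x
Divide by -9: x = -2/3

x = -2/3


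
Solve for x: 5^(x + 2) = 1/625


Express both sides with the same base.
1/625 = 5^(-4)
Since the bases match, equate exponents: x + 2 = -4
So x = -4 - (2) = -6

x = -6


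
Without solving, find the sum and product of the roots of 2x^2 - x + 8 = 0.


By Vieta's formulas for ax^2 + bx + c = 0:
  Sum of roots = -b/a
  Product of roots = c/a

Here a = 2, b = -1, c = 8
Sum = -(-1)/2 = 1/2
Product = 8/2 = 4

Sum = 1/2, Product = 4


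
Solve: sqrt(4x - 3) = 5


Square both sides: 4x - 3 = 5^2 = 25
4x = 25 + 3 = 28
x = 7
Check: sqrt(4*7 - 3) = sqrt(25) = 5 ✓

x = 7


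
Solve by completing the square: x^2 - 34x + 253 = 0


Start: x^2 - 34x + 253 = 0
Move constant: x^2 - 34x = -253
Half of -34 is -17, squared is 289
Add 289 to both sides: x^2 - 34x + 289 = 36
(x - 17)^2 = 36
x - 17 = ±6
x = 17 + 6 = 23 or x = 17 - 6 = 11

x = 11, x = 23


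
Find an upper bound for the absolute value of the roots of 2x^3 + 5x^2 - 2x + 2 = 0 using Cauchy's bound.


Cauchy's bound: all roots r satisfy |r| <= 1 + max(|a_i/a_n|) for i = 0,...,n-1
where a_n is the leading coefficient.

Coefficients: [2, 5, -2, 2]
Leading coefficient a_n = 2
Ratios |a_i/a_n|: 5/2, 1, 1
Maximum ratio: 5/2
Cauchy's bound: |r| <= 1 + 5/2 = 7/2

Upper bound = 7/2


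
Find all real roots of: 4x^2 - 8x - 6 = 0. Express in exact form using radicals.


Using the quadratic formula: x = (-b ± sqrt(b^2 - 4ac)) / (2a)
Here a = 4, b = -8, c = -6
Discriminant = b^2 - 4ac = (-8)^2 - 4(4)(-6) = 64 + 96 = 160
Since discriminant = 160 > 0, there are two real roots.
x = (8 ± 4*sqrt(10)) / 8
Simplifying: x = (2 ± sqrt(10)) / 2
Numerically: x ≈ 2.5811 or x ≈ -0.5811

x = (2 + sqrt(10)) / 2 or x = (2 - sqrt(10)) / 2


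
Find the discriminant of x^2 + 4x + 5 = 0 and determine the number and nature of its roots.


For ax^2 + bx + c = 0, discriminant D = b^2 - 4ac
Here a = 1, b = 4, c = 5
D = (4)^2 - 4(1)(5) = 16 - 20 = -4

D = -4 < 0
The equation has no real roots (2 complex conjugate roots).

Discriminant = -4, no real roots (2 complex conjugate roots)


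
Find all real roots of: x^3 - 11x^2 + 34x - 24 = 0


Let p(x) = x^3 - 11x^2 + 34x - 24. By the rational root theorem (leading coefficient 1), any rational root is an integer divisor of 24: try ±1, ±2, ... in turn.
Test x = 1: value = 0 ✓, so (x - 1) is a factor.
Synthetic division by (x - 1): bring down 1; 1(1) - 11 = -10; (-10)(1) + 34 = 24; 24(1) - 24 = 0 → quotient x^2 - 10x + 24, remainder 0.
Solve the quadratic x^2 - 10x + 24 = 0: discriminant = (-10)^2 - 4(1)(24) = 100 - 96 = 4.
sqrt(4) = 2, so x = (10 ± 2)/2: x = 6 or x = 4.

x = 1, x = 4, x = 6
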